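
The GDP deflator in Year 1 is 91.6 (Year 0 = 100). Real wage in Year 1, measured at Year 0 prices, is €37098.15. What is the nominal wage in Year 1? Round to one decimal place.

33981.9

Nominal = Real × (Index/100) = 37098.15 × (91.6/100)
        = 37098.15 × 0.916 = 33981.9054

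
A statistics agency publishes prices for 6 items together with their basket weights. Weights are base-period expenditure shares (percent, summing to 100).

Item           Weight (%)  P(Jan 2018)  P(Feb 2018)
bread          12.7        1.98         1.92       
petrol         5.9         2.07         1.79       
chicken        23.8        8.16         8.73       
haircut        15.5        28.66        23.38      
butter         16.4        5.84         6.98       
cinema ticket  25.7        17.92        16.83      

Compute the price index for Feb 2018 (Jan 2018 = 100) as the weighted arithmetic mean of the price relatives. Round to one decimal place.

99.3

bread: 12.7 × (1.92/1.98) = 12.7 × 0.969697 = 12.3152
petrol: 5.9 × (1.79/2.07) = 5.9 × 0.864734 = 5.1019
chicken: 23.8 × (8.73/8.16) = 23.8 × 1.069853 = 25.4625
haircut: 15.5 × (23.38/28.66) = 15.5 × 0.815771 = 12.6445
butter: 16.4 × (6.98/5.84) = 16.4 × 1.195205 = 19.6014
cinema ticket: 25.7 × (16.83/17.92) = 25.7 × 0.939174 = 24.1368
Index = Σ wᵢ·(p₁ᵢ/p₀ᵢ) = 12.3152 + 5.1019 + 25.4625 + 12.6445 + 19.6014 + 24.1368 = 99.2622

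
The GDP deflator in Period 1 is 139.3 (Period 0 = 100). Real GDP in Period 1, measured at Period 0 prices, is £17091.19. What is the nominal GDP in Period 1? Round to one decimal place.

23808.0

Nominal = Real × (Index/100) = 17091.19 × (139.3/100)
        = 17091.19 × 1.393 = 23808.0277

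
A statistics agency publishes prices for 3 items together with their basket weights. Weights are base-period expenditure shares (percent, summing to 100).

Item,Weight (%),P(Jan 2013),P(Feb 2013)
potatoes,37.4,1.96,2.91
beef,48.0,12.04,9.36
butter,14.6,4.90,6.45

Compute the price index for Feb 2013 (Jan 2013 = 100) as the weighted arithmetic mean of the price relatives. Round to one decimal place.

112.1

potatoes: 37.4 × (2.91/1.96) = 37.4 × 1.484694 = 55.5276
beef: 48.0 × (9.36/12.04) = 48.0 × 0.777409 = 37.3156
butter: 14.6 × (6.45/4.90) = 14.6 × 1.316327 = 19.2184
Index = Σ wᵢ·(p₁ᵢ/p₀ᵢ) = 55.5276 + 37.3156 + 19.2184 = 112.0615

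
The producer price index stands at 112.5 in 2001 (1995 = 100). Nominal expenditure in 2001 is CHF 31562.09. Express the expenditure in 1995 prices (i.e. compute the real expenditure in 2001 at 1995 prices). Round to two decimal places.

28055.19

Real = Nominal ÷ (Index/100) = 31562.09 ÷ (112.5/100)
     = 31562.09 ÷ 1.125 = 28055.1911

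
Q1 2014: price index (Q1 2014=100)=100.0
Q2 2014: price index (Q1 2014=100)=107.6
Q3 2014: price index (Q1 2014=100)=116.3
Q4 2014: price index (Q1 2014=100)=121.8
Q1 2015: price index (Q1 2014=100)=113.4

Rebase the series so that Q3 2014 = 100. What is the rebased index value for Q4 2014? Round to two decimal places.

104.73

Rebased(Q4 2014) = 121.8 / 116.3 × 100 = 104.7291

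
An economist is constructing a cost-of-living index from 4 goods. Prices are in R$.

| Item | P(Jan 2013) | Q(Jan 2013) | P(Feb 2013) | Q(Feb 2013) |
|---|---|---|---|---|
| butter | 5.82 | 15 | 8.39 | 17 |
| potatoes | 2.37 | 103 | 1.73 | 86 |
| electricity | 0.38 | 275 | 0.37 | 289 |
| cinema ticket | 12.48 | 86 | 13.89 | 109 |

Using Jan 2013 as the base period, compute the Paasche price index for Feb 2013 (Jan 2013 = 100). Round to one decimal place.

107.9

Paasche price index uses current-period quantities as weights.
ΣP(Feb 2013)·Q(Feb 2013) = 8.39×17 + 1.73×86 + 0.37×289 + 13.89×109 = 142.63 + 148.78 + 106.93 + 1514.01 = 1912.35
ΣP(Jan 2013)·Q(Feb 2013) = 5.82×17 + 2.37×86 + 0.38×289 + 12.48×109 = 98.94 + 203.82 + 109.82 + 1360.32 = 1772.9
Index = 1912.35 / 1772.9 × 100 = 107.8656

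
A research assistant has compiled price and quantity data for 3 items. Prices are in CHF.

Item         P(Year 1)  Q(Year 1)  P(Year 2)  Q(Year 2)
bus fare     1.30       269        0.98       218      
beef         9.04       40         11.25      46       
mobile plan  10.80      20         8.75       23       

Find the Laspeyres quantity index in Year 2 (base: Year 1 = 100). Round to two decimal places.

102.19

Laspeyres quantity index uses base-period prices as weights.
ΣP(Year 1)·Q(Year 2) = 1.30×218 + 9.04×46 + 10.80×23 = 283.4 + 415.84 + 248.4 = 947.64
ΣP(Year 1)·Q(Year 1) = 1.30×269 + 9.04×40 + 10.80×20 = 349.7 + 361.6 + 216 = 927.3
Index = 947.64 / 927.3 × 100 = 102.1935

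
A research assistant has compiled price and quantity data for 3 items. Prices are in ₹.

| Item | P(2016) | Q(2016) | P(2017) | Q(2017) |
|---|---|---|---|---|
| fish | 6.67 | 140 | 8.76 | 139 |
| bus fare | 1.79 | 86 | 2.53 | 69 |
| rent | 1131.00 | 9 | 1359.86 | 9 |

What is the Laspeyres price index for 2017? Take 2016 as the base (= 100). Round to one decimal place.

Laspeyres price index uses base-period quantities as weights.
ΣP(2017)·Q(2016) = 8.76×140 + 2.53×86 + 1359.86×9 = 1226.4 + 217.58 + 12238.74 = 13682.72
ΣP(2016)·Q(2016) = 6.67×140 + 1.79×86 + 1131.00×9 = 933.8 + 153.94 + 10179 = 11266.74
Index = 13682.72 / 11266.74 × 100 = 121.4435

121.4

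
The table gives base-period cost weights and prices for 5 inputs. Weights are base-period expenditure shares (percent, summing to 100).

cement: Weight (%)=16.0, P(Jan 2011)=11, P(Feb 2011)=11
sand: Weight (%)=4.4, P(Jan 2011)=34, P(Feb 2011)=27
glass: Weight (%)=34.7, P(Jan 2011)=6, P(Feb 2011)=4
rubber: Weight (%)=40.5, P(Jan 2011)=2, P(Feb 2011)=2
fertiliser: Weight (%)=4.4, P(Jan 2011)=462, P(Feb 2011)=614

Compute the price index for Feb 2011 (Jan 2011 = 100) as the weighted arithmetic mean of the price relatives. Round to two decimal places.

88.98

cement: 16.0 × (11/11) = 16.0 × 1.000000 = 16.0000
sand: 4.4 × (27/34) = 4.4 × 0.794118 = 3.4941
glass: 34.7 × (4/6) = 34.7 × 0.666667 = 23.1333
rubber: 40.5 × (2/2) = 40.5 × 1.000000 = 40.5000
fertiliser: 4.4 × (614/462) = 4.4 × 1.329004 = 5.8476
Index = Σ wᵢ·(p₁ᵢ/p₀ᵢ) = 16.0000 + 3.4941 + 23.1333 + 40.5000 + 5.8476 = 88.9751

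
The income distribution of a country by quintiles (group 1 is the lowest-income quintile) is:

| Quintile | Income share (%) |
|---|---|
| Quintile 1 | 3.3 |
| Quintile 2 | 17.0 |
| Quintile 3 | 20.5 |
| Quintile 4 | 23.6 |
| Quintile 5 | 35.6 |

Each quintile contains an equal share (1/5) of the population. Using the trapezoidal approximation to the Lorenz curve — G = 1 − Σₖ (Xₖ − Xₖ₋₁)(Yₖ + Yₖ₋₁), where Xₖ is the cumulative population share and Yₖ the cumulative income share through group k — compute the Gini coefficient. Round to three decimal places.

Cumulative income shares Yₖ: 0.0330, 0.2030, 0.4080, 0.6440, 1.0000
Σ (Xₖ−Xₖ₋₁)(Yₖ+Yₖ₋₁) = (1/5)(0.0330+0.0000) + (1/5)(0.2030+0.0330) + (1/5)(0.4080+0.2030) + (1/5)(0.6440+0.4080) + (1/5)(1.0000+0.6440)
  = 0.0066 + 0.0472 + 0.1222 + 0.2104 + 0.3288 = 0.7152
G = 1 − 0.7152 = 0.2848

0.285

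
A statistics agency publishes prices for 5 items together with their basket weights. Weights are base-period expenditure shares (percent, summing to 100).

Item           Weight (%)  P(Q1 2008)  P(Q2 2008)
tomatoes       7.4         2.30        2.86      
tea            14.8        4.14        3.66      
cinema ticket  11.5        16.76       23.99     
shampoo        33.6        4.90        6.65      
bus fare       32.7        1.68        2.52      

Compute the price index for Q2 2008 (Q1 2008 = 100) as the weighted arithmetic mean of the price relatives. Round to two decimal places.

133.40

tomatoes: 7.4 × (2.86/2.30) = 7.4 × 1.243478 = 9.2017
tea: 14.8 × (3.66/4.14) = 14.8 × 0.884058 = 13.0841
cinema ticket: 11.5 × (23.99/16.76) = 11.5 × 1.431384 = 16.4609
shampoo: 33.6 × (6.65/4.90) = 33.6 × 1.357143 = 45.6000
bus fare: 32.7 × (2.52/1.68) = 32.7 × 1.500000 = 49.0500
Index = Σ wᵢ·(p₁ᵢ/p₀ᵢ) = 9.2017 + 13.0841 + 16.4609 + 45.6000 + 49.0500 = 133.3967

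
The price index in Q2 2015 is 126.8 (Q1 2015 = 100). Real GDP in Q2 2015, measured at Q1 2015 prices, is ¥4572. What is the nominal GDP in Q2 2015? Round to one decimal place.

5797.3

Nominal = Real × (Index/100) = 4572 × (126.8/100)
        = 4572 × 1.268 = 5797.2960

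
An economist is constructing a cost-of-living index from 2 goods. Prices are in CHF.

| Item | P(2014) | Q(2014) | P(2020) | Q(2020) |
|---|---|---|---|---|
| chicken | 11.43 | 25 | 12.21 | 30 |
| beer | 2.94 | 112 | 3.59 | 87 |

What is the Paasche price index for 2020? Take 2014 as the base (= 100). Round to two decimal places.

113.35

Paasche price index uses current-period quantities as weights.
ΣP(2020)·Q(2020) = 12.21×30 + 3.59×87 = 366.3 + 312.33 = 678.63
ΣP(2014)·Q(2020) = 11.43×30 + 2.94×87 = 342.9 + 255.78 = 598.68
Index = 678.63 / 598.68 × 100 = 113.3544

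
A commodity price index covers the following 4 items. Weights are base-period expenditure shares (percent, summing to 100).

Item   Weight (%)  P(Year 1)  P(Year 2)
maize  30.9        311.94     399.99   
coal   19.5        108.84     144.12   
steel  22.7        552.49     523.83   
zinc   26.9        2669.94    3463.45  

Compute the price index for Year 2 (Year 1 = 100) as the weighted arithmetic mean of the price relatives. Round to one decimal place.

maize: 30.9 × (399.99/311.94) = 30.9 × 1.282266 = 39.6220
coal: 19.5 × (144.12/108.84) = 19.5 × 1.324146 = 25.8208
steel: 22.7 × (523.83/552.49) = 22.7 × 0.948126 = 21.5225
zinc: 26.9 × (3463.45/2669.94) = 26.9 × 1.297201 = 34.8947
Index = Σ wᵢ·(p₁ᵢ/p₀ᵢ) = 39.6220 + 25.8208 + 21.5225 + 34.8947 = 121.8600

121.9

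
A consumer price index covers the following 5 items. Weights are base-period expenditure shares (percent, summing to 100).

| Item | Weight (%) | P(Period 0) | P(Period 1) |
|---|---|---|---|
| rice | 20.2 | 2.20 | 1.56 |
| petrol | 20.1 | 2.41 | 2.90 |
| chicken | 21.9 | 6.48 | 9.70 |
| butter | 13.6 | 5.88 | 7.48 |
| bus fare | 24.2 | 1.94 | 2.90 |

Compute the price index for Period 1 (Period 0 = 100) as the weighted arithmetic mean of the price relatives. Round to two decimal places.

rice: 20.2 × (1.56/2.20) = 20.2 × 0.709091 = 14.3236
petrol: 20.1 × (2.90/2.41) = 20.1 × 1.203320 = 24.1867
chicken: 21.9 × (9.70/6.48) = 21.9 × 1.496914 = 32.7824
butter: 13.6 × (7.48/5.88) = 13.6 × 1.272109 = 17.3007
bus fare: 24.2 × (2.90/1.94) = 24.2 × 1.494845 = 36.1753
Index = Σ wᵢ·(p₁ᵢ/p₀ᵢ) = 14.3236 + 24.1867 + 32.7824 + 17.3007 + 36.1753 = 124.7687

124.77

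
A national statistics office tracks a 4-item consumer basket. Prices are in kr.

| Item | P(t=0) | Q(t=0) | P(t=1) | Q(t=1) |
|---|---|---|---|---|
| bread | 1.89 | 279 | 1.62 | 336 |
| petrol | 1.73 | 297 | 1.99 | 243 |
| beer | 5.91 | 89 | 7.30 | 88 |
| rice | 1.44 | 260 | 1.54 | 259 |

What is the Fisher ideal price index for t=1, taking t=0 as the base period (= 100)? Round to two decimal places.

Laspeyres component (base-period weights):
ΣP(t=1)Q(t=0) = 1.62×279 + 1.99×297 + 7.30×89 + 1.54×260 = 451.98 + 591.03 + 649.7 + 400.4 = 2093.11
ΣP(t=0)Q(t=0) = 1.89×279 + 1.73×297 + 5.91×89 + 1.44×260 = 527.31 + 513.81 + 525.99 + 374.4 = 1941.51
L = 2093.11 / 1941.51 × 100 = 107.8084
Paasche component (current-period weights):
ΣP(t=1)Q(t=1) = 1.62×336 + 1.99×243 + 7.30×88 + 1.54×259 = 544.32 + 483.57 + 642.4 + 398.86 = 2069.15
ΣP(t=0)Q(t=1) = 1.89×336 + 1.73×243 + 5.91×88 + 1.44×259 = 635.04 + 420.39 + 520.08 + 372.96 = 1948.47
P = 2069.15 / 1948.47 × 100 = 106.1936
Fisher = √(L × P) = √(107.8084 × 106.1936) = 106.9979

107.00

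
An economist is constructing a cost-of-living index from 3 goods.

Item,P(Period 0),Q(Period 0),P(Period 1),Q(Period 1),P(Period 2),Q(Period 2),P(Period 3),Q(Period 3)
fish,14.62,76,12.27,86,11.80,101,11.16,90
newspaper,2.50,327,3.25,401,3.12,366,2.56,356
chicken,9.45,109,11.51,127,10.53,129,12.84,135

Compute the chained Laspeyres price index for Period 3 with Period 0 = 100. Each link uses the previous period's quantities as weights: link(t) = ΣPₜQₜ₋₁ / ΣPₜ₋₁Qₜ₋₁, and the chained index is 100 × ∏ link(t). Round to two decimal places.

104.40

Link Period 0→Period 1:
ΣP(Period 1)Q(Period 0) = 12.27×76 + 3.25×327 + 11.51×109 = 932.52 + 1062.75 + 1254.59 = 3249.86
ΣP(Period 0)Q(Period 0) = 14.62×76 + 2.50×327 + 9.45×109 = 1111.12 + 817.5 + 1030.05 = 2958.67
link = 3249.86/2958.67 = 1.098419
Link Period 1→Period 2:
ΣP(Period 2)Q(Period 1) = 11.80×86 + 3.12×401 + 10.53×127 = 1014.8 + 1251.12 + 1337.31 = 3603.23
ΣP(Period 1)Q(Period 1) = 12.27×86 + 3.25×401 + 11.51×127 = 1055.22 + 1303.25 + 1461.77 = 3820.24
link = 3603.23/3820.24 = 0.943195
Link Period 2→Period 3:
ΣP(Period 3)Q(Period 2) = 11.16×101 + 2.56×366 + 12.84×129 = 1127.16 + 936.96 + 1656.36 = 3720.48
ΣP(Period 2)Q(Period 2) = 11.80×101 + 3.12×366 + 10.53×129 = 1191.8 + 1141.92 + 1358.37 = 3692.09
link = 3720.48/3692.09 = 1.007689
Chained index = 100 × 1.098419 × 0.943195 × 1.007689 = 104.3990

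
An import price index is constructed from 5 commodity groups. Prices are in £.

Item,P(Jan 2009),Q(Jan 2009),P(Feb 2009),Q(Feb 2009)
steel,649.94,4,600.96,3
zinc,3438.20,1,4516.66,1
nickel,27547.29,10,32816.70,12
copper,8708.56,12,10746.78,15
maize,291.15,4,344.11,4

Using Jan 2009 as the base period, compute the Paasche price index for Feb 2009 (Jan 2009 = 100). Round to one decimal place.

120.3

Paasche price index uses current-period quantities as weights.
ΣP(Feb 2009)·Q(Feb 2009) = 600.96×3 + 4516.66×1 + 32816.70×12 + 10746.78×15 + 344.11×4 = 1802.88 + 4516.66 + 393800.4 + 161201.7 + 1376.44 = 562698.08
ΣP(Jan 2009)·Q(Feb 2009) = 649.94×3 + 3438.20×1 + 27547.29×12 + 8708.56×15 + 291.15×4 = 1949.82 + 3438.2 + 330567.48 + 130628.4 + 1164.6 = 467748.5
Index = 562698.08 / 467748.5 × 100 = 120.2993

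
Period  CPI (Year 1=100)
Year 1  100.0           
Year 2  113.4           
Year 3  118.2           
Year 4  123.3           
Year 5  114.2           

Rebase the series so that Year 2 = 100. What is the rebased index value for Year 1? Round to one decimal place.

Rebased(Year 1) = 100.0 / 113.4 × 100 = 88.1834

88.2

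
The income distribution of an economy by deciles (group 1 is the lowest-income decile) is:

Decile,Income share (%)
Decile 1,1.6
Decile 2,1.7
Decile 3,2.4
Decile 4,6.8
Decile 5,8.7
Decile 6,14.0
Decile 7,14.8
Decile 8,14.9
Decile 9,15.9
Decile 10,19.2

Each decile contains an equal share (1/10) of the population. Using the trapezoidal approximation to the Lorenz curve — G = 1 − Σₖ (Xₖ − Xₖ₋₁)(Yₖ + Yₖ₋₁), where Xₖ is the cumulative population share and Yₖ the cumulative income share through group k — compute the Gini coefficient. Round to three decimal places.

0.350

Cumulative income shares Yₖ: 0.0160, 0.0330, 0.0570, 0.1250, 0.2120, 0.3520, 0.5000, 0.6490, 0.8080, 1.0000
Σ (Xₖ−Xₖ₋₁)(Yₖ+Yₖ₋₁) = (1/10)(0.0160+0.0000) + (1/10)(0.0330+0.0160) + (1/10)(0.0570+0.0330) + (1/10)(0.1250+0.0570) + (1/10)(0.2120+0.1250) + (1/10)(0.3520+0.2120) + (1/10)(0.5000+0.3520) + (1/10)(0.6490+0.5000) + (1/10)(0.8080+0.6490) + (1/10)(1.0000+0.8080)
  = 0.0016 + 0.0049 + 0.0090 + 0.0182 + 0.0337 + 0.0564 + 0.0852 + 0.1149 + 0.1457 + 0.1808 = 0.6504
G = 1 − 0.6504 = 0.3496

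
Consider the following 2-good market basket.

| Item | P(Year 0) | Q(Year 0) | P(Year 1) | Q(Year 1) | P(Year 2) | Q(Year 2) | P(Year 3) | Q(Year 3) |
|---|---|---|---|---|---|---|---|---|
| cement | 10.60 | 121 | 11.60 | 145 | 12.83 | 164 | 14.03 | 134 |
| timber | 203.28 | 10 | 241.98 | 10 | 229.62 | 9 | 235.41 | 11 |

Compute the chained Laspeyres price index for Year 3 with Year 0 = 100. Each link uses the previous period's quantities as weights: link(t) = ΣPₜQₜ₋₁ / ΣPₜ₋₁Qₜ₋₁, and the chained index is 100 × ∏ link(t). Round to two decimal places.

Link Year 0→Year 1:
ΣP(Year 1)Q(Year 0) = 11.60×121 + 241.98×10 = 1403.6 + 2419.8 = 3823.4
ΣP(Year 0)Q(Year 0) = 10.60×121 + 203.28×10 = 1282.6 + 2032.8 = 3315.4
link = 3823.4/3315.4 = 1.153224
Link Year 1→Year 2:
ΣP(Year 2)Q(Year 1) = 12.83×145 + 229.62×10 = 1860.35 + 2296.2 = 4156.55
ΣP(Year 1)Q(Year 1) = 11.60×145 + 241.98×10 = 1682 + 2419.8 = 4101.8
link = 4156.55/4101.8 = 1.013348
Link Year 2→Year 3:
ΣP(Year 3)Q(Year 2) = 14.03×164 + 235.41×9 = 2300.92 + 2118.69 = 4419.61
ΣP(Year 2)Q(Year 2) = 12.83×164 + 229.62×9 = 2104.12 + 2066.58 = 4170.7
link = 4419.61/4170.7 = 1.059681
Chained index = 100 × 1.153224 × 1.013348 × 1.059681 = 123.8361

123.84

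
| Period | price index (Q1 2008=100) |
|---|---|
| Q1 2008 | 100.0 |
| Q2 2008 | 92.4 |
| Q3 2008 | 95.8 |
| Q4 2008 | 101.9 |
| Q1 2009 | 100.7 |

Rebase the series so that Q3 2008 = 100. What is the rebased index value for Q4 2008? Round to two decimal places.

106.37

Rebased(Q4 2008) = 101.9 / 95.8 × 100 = 106.3674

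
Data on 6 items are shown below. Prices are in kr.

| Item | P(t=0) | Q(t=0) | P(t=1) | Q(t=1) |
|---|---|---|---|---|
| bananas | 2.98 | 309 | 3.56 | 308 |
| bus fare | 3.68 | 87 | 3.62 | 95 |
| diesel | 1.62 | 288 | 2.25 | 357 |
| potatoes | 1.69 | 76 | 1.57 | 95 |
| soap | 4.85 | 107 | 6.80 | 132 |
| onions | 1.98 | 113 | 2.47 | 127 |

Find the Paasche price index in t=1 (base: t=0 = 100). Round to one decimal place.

Paasche price index uses current-period quantities as weights.
ΣP(t=1)·Q(t=1) = 3.56×308 + 3.62×95 + 2.25×357 + 1.57×95 + 6.80×132 + 2.47×127 = 1096.48 + 343.9 + 803.25 + 149.15 + 897.6 + 313.69 = 3604.07
ΣP(t=0)·Q(t=1) = 2.98×308 + 3.68×95 + 1.62×357 + 1.69×95 + 4.85×132 + 1.98×127 = 917.84 + 349.6 + 578.34 + 160.55 + 640.2 + 251.46 = 2897.99
Index = 3604.07 / 2897.99 × 100 = 124.3645

124.4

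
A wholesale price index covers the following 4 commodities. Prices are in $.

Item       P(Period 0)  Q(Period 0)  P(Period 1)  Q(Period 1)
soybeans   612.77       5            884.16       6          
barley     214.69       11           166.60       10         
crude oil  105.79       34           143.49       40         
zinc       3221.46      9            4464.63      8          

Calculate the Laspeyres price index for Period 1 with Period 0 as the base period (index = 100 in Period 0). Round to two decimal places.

Laspeyres price index uses base-period quantities as weights.
ΣP(Period 1)·Q(Period 0) = 884.16×5 + 166.60×11 + 143.49×34 + 4464.63×9 = 4420.8 + 1832.6 + 4878.66 + 40181.67 = 51313.73
ΣP(Period 0)·Q(Period 0) = 612.77×5 + 214.69×11 + 105.79×34 + 3221.46×9 = 3063.85 + 2361.59 + 3596.86 + 28993.14 = 38015.44
Index = 51313.73 / 38015.44 × 100 = 134.9813

134.98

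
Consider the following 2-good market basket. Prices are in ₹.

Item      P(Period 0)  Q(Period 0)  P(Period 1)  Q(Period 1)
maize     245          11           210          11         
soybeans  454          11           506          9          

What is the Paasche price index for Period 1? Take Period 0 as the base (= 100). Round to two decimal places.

Paasche price index uses current-period quantities as weights.
ΣP(Period 1)·Q(Period 1) = 210×11 + 506×9 = 2310 + 4554 = 6864
ΣP(Period 0)·Q(Period 1) = 245×11 + 454×9 = 2695 + 4086 = 6781
Index = 6864 / 6781 × 100 = 101.2240

101.22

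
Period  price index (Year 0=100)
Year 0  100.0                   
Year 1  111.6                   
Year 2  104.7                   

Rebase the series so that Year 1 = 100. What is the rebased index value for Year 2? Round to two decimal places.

Rebased(Year 2) = 104.7 / 111.6 × 100 = 93.8172

93.82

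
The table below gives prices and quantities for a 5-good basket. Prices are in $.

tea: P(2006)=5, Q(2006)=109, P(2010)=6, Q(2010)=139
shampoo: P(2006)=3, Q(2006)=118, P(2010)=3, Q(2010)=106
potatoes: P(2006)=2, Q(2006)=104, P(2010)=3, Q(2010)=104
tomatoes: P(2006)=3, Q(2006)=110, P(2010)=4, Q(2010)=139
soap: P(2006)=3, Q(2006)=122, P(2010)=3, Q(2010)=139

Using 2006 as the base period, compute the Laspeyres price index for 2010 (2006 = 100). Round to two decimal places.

117.91

Laspeyres price index uses base-period quantities as weights.
ΣP(2010)·Q(2006) = 6×109 + 3×118 + 3×104 + 4×110 + 3×122 = 654 + 354 + 312 + 440 + 366 = 2126
ΣP(2006)·Q(2006) = 5×109 + 3×118 + 2×104 + 3×110 + 3×122 = 545 + 354 + 208 + 330 + 366 = 1803
Index = 2126 / 1803 × 100 = 117.9146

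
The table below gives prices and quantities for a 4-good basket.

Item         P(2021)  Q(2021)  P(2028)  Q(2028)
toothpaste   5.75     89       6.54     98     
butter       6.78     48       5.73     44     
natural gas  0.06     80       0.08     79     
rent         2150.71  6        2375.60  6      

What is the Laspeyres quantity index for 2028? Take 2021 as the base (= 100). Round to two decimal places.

100.18

Laspeyres quantity index uses base-period prices as weights.
ΣP(2021)·Q(2028) = 5.75×98 + 6.78×44 + 0.06×79 + 2150.71×6 = 563.5 + 298.32 + 4.74 + 12904.26 = 13770.82
ΣP(2021)·Q(2021) = 5.75×89 + 6.78×48 + 0.06×80 + 2150.71×6 = 511.75 + 325.44 + 4.8 + 12904.26 = 13746.25
Index = 13770.82 / 13746.25 × 100 = 100.1787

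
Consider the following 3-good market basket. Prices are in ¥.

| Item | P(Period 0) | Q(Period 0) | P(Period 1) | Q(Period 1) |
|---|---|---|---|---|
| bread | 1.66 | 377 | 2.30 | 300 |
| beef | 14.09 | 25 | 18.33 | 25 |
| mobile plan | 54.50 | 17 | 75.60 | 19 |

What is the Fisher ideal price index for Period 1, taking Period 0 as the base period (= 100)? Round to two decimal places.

137.06

Laspeyres component (base-period weights):
ΣP(Period 1)Q(Period 0) = 2.30×377 + 18.33×25 + 75.60×17 = 867.1 + 458.25 + 1285.2 = 2610.55
ΣP(Period 0)Q(Period 0) = 1.66×377 + 14.09×25 + 54.50×17 = 625.82 + 352.25 + 926.5 = 1904.57
L = 2610.55 / 1904.57 × 100 = 137.0677
Paasche component (current-period weights):
ΣP(Period 1)Q(Period 1) = 2.30×300 + 18.33×25 + 75.60×19 = 690 + 458.25 + 1436.4 = 2584.65
ΣP(Period 0)Q(Period 1) = 1.66×300 + 14.09×25 + 54.50×19 = 498 + 352.25 + 1035.5 = 1885.75
P = 2584.65 / 1885.75 × 100 = 137.0622
Fisher = √(L × P) = √(137.0677 × 137.0622) = 137.0649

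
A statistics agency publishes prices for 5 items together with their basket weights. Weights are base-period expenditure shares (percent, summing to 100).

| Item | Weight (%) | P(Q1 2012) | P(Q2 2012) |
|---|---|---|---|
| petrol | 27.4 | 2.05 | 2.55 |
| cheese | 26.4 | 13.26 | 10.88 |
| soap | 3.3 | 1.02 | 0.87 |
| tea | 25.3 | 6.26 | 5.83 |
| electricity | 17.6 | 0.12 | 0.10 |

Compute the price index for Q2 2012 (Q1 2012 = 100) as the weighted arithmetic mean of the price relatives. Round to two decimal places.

petrol: 27.4 × (2.55/2.05) = 27.4 × 1.243902 = 34.0829
cheese: 26.4 × (10.88/13.26) = 26.4 × 0.820513 = 21.6615
soap: 3.3 × (0.87/1.02) = 3.3 × 0.852941 = 2.8147
tea: 25.3 × (5.83/6.26) = 25.3 × 0.931310 = 23.5621
electricity: 17.6 × (0.10/0.12) = 17.6 × 0.833333 = 14.6667
Index = Σ wᵢ·(p₁ᵢ/p₀ᵢ) = 34.0829 + 21.6615 + 2.8147 + 23.5621 + 14.6667 = 96.7880

96.79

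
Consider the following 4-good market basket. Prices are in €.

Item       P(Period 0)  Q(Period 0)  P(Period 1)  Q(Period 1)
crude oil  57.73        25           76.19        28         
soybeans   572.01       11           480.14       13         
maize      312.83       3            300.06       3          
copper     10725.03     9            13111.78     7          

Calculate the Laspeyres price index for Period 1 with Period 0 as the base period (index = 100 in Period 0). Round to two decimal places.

119.86

Laspeyres price index uses base-period quantities as weights.
ΣP(Period 1)·Q(Period 0) = 76.19×25 + 480.14×11 + 300.06×3 + 13111.78×9 = 1904.75 + 5281.54 + 900.18 + 118006.02 = 126092.49
ΣP(Period 0)·Q(Period 0) = 57.73×25 + 572.01×11 + 312.83×3 + 10725.03×9 = 1443.25 + 6292.11 + 938.49 + 96525.27 = 105199.12
Index = 126092.49 / 105199.12 × 100 = 119.8608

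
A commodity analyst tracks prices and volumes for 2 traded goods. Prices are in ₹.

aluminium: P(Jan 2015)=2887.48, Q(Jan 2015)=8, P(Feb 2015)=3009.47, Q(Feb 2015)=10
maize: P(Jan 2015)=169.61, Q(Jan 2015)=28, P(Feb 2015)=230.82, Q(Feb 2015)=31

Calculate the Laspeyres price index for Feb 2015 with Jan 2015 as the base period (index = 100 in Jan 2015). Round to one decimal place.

Laspeyres price index uses base-period quantities as weights.
ΣP(Feb 2015)·Q(Jan 2015) = 3009.47×8 + 230.82×28 = 24075.76 + 6462.96 = 30538.72
ΣP(Jan 2015)·Q(Jan 2015) = 2887.48×8 + 169.61×28 = 23099.84 + 4749.08 = 27848.92
Index = 30538.72 / 27848.92 × 100 = 109.6585

109.7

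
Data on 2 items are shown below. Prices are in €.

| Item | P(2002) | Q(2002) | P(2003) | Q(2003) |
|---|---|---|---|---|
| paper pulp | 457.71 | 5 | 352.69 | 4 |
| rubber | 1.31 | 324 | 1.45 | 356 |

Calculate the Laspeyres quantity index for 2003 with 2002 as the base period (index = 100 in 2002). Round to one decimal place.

84.7

Laspeyres quantity index uses base-period prices as weights.
ΣP(2002)·Q(2003) = 457.71×4 + 1.31×356 = 1830.84 + 466.36 = 2297.2
ΣP(2002)·Q(2002) = 457.71×5 + 1.31×324 = 2288.55 + 424.44 = 2712.99
Index = 2297.2 / 2712.99 × 100 = 84.6741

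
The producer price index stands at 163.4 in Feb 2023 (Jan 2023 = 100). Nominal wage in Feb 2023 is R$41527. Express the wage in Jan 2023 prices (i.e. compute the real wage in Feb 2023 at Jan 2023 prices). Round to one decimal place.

Real = Nominal ÷ (Index/100) = 41527 ÷ (163.4/100)
     = 41527 ÷ 1.634 = 25414.3207

25414.3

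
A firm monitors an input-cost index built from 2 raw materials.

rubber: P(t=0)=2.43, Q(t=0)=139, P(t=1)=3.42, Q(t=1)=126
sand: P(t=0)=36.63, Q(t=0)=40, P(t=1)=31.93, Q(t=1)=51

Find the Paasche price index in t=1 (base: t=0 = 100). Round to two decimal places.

Paasche price index uses current-period quantities as weights.
ΣP(t=1)·Q(t=1) = 3.42×126 + 31.93×51 = 430.92 + 1628.43 = 2059.35
ΣP(t=0)·Q(t=1) = 2.43×126 + 36.63×51 = 306.18 + 1868.13 = 2174.31
Index = 2059.35 / 2174.31 × 100 = 94.7128

94.71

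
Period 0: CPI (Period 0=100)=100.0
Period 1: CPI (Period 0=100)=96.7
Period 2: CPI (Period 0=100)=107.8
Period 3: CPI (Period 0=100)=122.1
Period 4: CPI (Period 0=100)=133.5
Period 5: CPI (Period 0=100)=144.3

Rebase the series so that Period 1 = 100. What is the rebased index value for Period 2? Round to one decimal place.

111.5

Rebased(Period 2) = 107.8 / 96.7 × 100 = 111.4788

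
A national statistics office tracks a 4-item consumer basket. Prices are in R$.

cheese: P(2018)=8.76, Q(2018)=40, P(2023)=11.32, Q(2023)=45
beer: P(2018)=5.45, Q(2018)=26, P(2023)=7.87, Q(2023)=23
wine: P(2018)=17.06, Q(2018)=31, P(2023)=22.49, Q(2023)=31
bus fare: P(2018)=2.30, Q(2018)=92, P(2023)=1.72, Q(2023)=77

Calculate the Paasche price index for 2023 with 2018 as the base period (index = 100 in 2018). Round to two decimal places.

124.03

Paasche price index uses current-period quantities as weights.
ΣP(2023)·Q(2023) = 11.32×45 + 7.87×23 + 22.49×31 + 1.72×77 = 509.4 + 181.01 + 697.19 + 132.44 = 1520.04
ΣP(2018)·Q(2023) = 8.76×45 + 5.45×23 + 17.06×31 + 2.30×77 = 394.2 + 125.35 + 528.86 + 177.1 = 1225.51
Index = 1520.04 / 1225.51 × 100 = 124.0333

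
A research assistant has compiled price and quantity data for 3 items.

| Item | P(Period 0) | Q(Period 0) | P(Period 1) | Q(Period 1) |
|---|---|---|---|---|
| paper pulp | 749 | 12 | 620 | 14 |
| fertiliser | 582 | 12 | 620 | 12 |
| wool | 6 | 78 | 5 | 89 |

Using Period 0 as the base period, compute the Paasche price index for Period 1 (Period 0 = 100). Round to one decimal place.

92.0

Paasche price index uses current-period quantities as weights.
ΣP(Period 1)·Q(Period 1) = 620×14 + 620×12 + 5×89 = 8680 + 7440 + 445 = 16565
ΣP(Period 0)·Q(Period 1) = 749×14 + 582×12 + 6×89 = 10486 + 6984 + 534 = 18004
Index = 16565 / 18004 × 100 = 92.0073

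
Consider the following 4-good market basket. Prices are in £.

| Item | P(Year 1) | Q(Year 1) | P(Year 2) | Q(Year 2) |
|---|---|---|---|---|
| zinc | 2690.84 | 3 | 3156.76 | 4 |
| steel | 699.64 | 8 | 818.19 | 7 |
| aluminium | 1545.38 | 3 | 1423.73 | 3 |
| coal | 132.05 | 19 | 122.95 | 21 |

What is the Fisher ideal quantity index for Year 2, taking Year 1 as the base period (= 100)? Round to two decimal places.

Laspeyres component (base-period weights):
ΣP(Year 1)Q(Year 2) = 2690.84×4 + 699.64×7 + 1545.38×3 + 132.05×21 = 10763.36 + 4897.48 + 4636.14 + 2773.05 = 23070.03
ΣP(Year 1)Q(Year 1) = 2690.84×3 + 699.64×8 + 1545.38×3 + 132.05×19 = 8072.52 + 5597.12 + 4636.14 + 2508.95 = 20814.73
L = 23070.03 / 20814.73 × 100 = 110.8351
Paasche component (current-period weights):
ΣP(Year 2)Q(Year 2) = 3156.76×4 + 818.19×7 + 1423.73×3 + 122.95×21 = 12627.04 + 5727.33 + 4271.19 + 2581.95 = 25207.51
ΣP(Year 2)Q(Year 1) = 3156.76×3 + 818.19×8 + 1423.73×3 + 122.95×19 = 9470.28 + 6545.52 + 4271.19 + 2336.05 = 22623.04
P = 25207.51 / 22623.04 × 100 = 111.4241
Fisher = √(L × P) = √(110.8351 × 111.4241) = 111.1292

111.13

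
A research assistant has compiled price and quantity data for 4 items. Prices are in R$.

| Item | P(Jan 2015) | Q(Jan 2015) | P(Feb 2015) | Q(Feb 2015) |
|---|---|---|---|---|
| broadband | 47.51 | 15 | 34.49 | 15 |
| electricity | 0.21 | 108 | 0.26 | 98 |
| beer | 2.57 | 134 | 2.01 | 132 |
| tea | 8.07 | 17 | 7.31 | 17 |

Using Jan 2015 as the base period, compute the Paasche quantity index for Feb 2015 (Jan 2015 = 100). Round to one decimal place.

99.3

Paasche quantity index uses current-period prices as weights.
ΣP(Feb 2015)·Q(Feb 2015) = 34.49×15 + 0.26×98 + 2.01×132 + 7.31×17 = 517.35 + 25.48 + 265.32 + 124.27 = 932.42
ΣP(Feb 2015)·Q(Jan 2015) = 34.49×15 + 0.26×108 + 2.01×134 + 7.31×17 = 517.35 + 28.08 + 269.34 + 124.27 = 939.04
Index = 932.42 / 939.04 × 100 = 99.2950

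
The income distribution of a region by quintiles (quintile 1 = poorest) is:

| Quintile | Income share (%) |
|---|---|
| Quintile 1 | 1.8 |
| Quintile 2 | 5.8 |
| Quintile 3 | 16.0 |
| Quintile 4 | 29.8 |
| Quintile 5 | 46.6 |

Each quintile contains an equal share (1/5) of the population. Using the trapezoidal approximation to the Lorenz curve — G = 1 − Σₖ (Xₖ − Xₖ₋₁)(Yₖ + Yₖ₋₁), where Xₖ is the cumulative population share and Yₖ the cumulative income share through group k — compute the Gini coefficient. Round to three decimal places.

0.454

Cumulative income shares Yₖ: 0.0180, 0.0760, 0.2360, 0.5340, 1.0000
Σ (Xₖ−Xₖ₋₁)(Yₖ+Yₖ₋₁) = (1/5)(0.0180+0.0000) + (1/5)(0.0760+0.0180) + (1/5)(0.2360+0.0760) + (1/5)(0.5340+0.2360) + (1/5)(1.0000+0.5340)
  = 0.0036 + 0.0188 + 0.0624 + 0.1540 + 0.3068 = 0.5456
G = 1 − 0.5456 = 0.4544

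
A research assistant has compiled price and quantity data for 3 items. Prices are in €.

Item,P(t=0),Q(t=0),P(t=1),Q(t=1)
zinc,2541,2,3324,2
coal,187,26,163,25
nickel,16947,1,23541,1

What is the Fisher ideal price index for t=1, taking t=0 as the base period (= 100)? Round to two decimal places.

Laspeyres component (base-period weights):
ΣP(t=1)Q(t=0) = 3324×2 + 163×26 + 23541×1 = 6648 + 4238 + 23541 = 34427
ΣP(t=0)Q(t=0) = 2541×2 + 187×26 + 16947×1 = 5082 + 4862 + 16947 = 26891
L = 34427 / 26891 × 100 = 128.0242
Paasche component (current-period weights):
ΣP(t=1)Q(t=1) = 3324×2 + 163×25 + 23541×1 = 6648 + 4075 + 23541 = 34264
ΣP(t=0)Q(t=1) = 2541×2 + 187×25 + 16947×1 = 5082 + 4675 + 16947 = 26704
P = 34264 / 26704 × 100 = 128.3104
Fisher = √(L × P) = √(128.0242 × 128.3104) = 128.1672

128.17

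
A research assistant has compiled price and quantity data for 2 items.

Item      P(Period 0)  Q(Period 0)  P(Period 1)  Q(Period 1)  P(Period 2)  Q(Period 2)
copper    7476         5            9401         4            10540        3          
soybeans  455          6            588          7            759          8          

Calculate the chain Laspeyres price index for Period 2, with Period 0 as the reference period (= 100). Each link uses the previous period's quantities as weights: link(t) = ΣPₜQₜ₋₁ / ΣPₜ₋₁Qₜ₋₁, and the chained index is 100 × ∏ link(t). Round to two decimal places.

Link Period 0→Period 1:
ΣP(Period 1)Q(Period 0) = 9401×5 + 588×6 = 47005 + 3528 = 50533
ΣP(Period 0)Q(Period 0) = 7476×5 + 455×6 = 37380 + 2730 = 40110
link = 50533/40110 = 1.259860
Link Period 1→Period 2:
ΣP(Period 2)Q(Period 1) = 10540×4 + 759×7 = 42160 + 5313 = 47473
ΣP(Period 1)Q(Period 1) = 9401×4 + 588×7 = 37604 + 4116 = 41720
link = 47473/41720 = 1.137895
Chained index = 100 × 1.259860 × 1.137895 = 143.3589

143.36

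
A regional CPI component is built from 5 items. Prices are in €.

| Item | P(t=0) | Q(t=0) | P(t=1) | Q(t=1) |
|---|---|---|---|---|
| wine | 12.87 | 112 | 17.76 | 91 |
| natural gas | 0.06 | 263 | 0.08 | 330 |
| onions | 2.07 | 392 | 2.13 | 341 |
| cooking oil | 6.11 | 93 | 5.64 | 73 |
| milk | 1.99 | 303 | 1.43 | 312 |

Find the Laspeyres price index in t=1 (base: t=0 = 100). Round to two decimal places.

Laspeyres price index uses base-period quantities as weights.
ΣP(t=1)·Q(t=0) = 17.76×112 + 0.08×263 + 2.13×392 + 5.64×93 + 1.43×303 = 1989.12 + 21.04 + 834.96 + 524.52 + 433.29 = 3802.93
ΣP(t=0)·Q(t=0) = 12.87×112 + 0.06×263 + 2.07×392 + 6.11×93 + 1.99×303 = 1441.44 + 15.78 + 811.44 + 568.23 + 602.97 = 3439.86
Index = 3802.93 / 3439.86 × 100 = 110.5548

110.55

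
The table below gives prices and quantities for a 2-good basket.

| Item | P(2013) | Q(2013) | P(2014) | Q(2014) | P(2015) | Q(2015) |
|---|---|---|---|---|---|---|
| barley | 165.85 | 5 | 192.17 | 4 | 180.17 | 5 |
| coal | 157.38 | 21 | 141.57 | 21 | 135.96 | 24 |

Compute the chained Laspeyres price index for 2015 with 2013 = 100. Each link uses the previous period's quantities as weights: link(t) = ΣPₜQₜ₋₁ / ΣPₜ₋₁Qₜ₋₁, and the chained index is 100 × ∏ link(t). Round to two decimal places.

90.94

Link 2013→2014:
ΣP(2014)Q(2013) = 192.17×5 + 141.57×21 = 960.85 + 2972.97 = 3933.82
ΣP(2013)Q(2013) = 165.85×5 + 157.38×21 = 829.25 + 3304.98 = 4134.23
link = 3933.82/4134.23 = 0.951524
Link 2014→2015:
ΣP(2015)Q(2014) = 180.17×4 + 135.96×21 = 720.68 + 2855.16 = 3575.84
ΣP(2014)Q(2014) = 192.17×4 + 141.57×21 = 768.68 + 2972.97 = 3741.65
link = 3575.84/3741.65 = 0.955685
Chained index = 100 × 0.951524 × 0.955685 = 90.9358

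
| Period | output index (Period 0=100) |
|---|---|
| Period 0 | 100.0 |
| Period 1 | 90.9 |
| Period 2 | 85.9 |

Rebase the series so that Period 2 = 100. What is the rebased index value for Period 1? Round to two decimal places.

Rebased(Period 1) = 90.9 / 85.9 × 100 = 105.8207

105.82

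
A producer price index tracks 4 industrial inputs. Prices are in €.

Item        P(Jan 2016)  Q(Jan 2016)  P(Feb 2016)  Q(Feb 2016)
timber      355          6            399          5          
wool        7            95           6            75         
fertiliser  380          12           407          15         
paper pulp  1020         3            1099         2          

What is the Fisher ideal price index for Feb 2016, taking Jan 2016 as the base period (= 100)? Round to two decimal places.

Laspeyres component (base-period weights):
ΣP(Feb 2016)Q(Jan 2016) = 399×6 + 6×95 + 407×12 + 1099×3 = 2394 + 570 + 4884 + 3297 = 11145
ΣP(Jan 2016)Q(Jan 2016) = 355×6 + 7×95 + 380×12 + 1020×3 = 2130 + 665 + 4560 + 3060 = 10415
L = 11145 / 10415 × 100 = 107.0091
Paasche component (current-period weights):
ΣP(Feb 2016)Q(Feb 2016) = 399×5 + 6×75 + 407×15 + 1099×2 = 1995 + 450 + 6105 + 2198 = 10748
ΣP(Jan 2016)Q(Feb 2016) = 355×5 + 7×75 + 380×15 + 1020×2 = 1775 + 525 + 5700 + 2040 = 10040
P = 10748 / 10040 × 100 = 107.0518
Fisher = √(L × P) = √(107.0091 × 107.0518) = 107.0305

107.03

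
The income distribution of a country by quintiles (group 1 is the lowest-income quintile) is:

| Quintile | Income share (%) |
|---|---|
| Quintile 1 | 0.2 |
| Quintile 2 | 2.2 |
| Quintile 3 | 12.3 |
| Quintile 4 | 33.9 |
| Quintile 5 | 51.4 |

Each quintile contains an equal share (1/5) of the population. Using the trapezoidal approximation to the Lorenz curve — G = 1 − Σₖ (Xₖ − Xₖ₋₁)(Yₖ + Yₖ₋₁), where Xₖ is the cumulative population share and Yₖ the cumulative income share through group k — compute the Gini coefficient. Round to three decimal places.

Cumulative income shares Yₖ: 0.0020, 0.0240, 0.1470, 0.4860, 1.0000
Σ (Xₖ−Xₖ₋₁)(Yₖ+Yₖ₋₁) = (1/5)(0.0020+0.0000) + (1/5)(0.0240+0.0020) + (1/5)(0.1470+0.0240) + (1/5)(0.4860+0.1470) + (1/5)(1.0000+0.4860)
  = 0.0004 + 0.0052 + 0.0342 + 0.1266 + 0.2972 = 0.4636
G = 1 − 0.4636 = 0.5364

0.536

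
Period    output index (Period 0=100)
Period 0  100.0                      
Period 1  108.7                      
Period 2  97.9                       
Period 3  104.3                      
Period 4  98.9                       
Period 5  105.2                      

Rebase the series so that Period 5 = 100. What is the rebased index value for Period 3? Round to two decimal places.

99.14

Rebased(Period 3) = 104.3 / 105.2 × 100 = 99.1445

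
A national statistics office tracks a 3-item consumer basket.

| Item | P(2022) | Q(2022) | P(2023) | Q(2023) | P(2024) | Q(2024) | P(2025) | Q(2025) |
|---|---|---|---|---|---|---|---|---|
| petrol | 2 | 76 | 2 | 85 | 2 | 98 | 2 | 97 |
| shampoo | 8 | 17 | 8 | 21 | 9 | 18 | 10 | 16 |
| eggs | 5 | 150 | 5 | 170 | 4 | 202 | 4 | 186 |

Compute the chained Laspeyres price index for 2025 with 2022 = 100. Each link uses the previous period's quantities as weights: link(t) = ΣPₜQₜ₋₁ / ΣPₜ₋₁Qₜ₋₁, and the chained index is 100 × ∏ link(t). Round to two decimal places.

Link 2022→2023:
ΣP(2023)Q(2022) = 2×76 + 8×17 + 5×150 = 152 + 136 + 750 = 1038
ΣP(2022)Q(2022) = 2×76 + 8×17 + 5×150 = 152 + 136 + 750 = 1038
link = 1038/1038 = 1.000000
Link 2023→2024:
ΣP(2024)Q(2023) = 2×85 + 9×21 + 4×170 = 170 + 189 + 680 = 1039
ΣP(2023)Q(2023) = 2×85 + 8×21 + 5×170 = 170 + 168 + 850 = 1188
link = 1039/1188 = 0.874579
Link 2024→2025:
ΣP(2025)Q(2024) = 2×98 + 10×18 + 4×202 = 196 + 180 + 808 = 1184
ΣP(2024)Q(2024) = 2×98 + 9×18 + 4×202 = 196 + 162 + 808 = 1166
link = 1184/1166 = 1.015437
Chained index = 100 × 1.000000 × 0.874579 × 1.015437 = 88.8080

88.81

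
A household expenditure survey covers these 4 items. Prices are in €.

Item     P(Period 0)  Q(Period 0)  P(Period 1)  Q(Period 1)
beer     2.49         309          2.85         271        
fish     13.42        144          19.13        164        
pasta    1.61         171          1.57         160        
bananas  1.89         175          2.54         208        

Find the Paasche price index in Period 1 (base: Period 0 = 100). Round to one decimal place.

Paasche price index uses current-period quantities as weights.
ΣP(Period 1)·Q(Period 1) = 2.85×271 + 19.13×164 + 1.57×160 + 2.54×208 = 772.35 + 3137.32 + 251.2 + 528.32 = 4689.19
ΣP(Period 0)·Q(Period 1) = 2.49×271 + 13.42×164 + 1.61×160 + 1.89×208 = 674.79 + 2200.88 + 257.6 + 393.12 = 3526.39
Index = 4689.19 / 3526.39 × 100 = 132.9742

133.0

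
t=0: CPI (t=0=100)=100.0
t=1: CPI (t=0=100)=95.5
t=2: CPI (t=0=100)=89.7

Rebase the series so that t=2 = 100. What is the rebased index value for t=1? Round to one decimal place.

106.5

Rebased(t=1) = 95.5 / 89.7 × 100 = 106.4660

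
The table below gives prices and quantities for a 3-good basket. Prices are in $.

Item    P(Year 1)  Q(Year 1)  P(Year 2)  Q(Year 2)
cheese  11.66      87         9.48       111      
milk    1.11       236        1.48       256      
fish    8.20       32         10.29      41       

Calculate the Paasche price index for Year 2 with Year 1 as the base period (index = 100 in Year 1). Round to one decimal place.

96.8

Paasche price index uses current-period quantities as weights.
ΣP(Year 2)·Q(Year 2) = 9.48×111 + 1.48×256 + 10.29×41 = 1052.28 + 378.88 + 421.89 = 1853.05
ΣP(Year 1)·Q(Year 2) = 11.66×111 + 1.11×256 + 8.20×41 = 1294.26 + 284.16 + 336.2 = 1914.62
Index = 1853.05 / 1914.62 × 100 = 96.7842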